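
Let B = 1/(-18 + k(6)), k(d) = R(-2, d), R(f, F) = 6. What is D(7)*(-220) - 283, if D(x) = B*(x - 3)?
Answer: -629/3 ≈ -209.67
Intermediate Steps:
k(d) = 6
B = -1/12 (B = 1/(-18 + 6) = 1/(-12) = -1/12 ≈ -0.083333)
D(x) = ¼ - x/12 (D(x) = -(x - 3)/12 = -(-3 + x)/12 = ¼ - x/12)
D(7)*(-220) - 283 = (¼ - 1/12*7)*(-220) - 283 = (¼ - 7/12)*(-220) - 283 = -⅓*(-220) - 283 = 220/3 - 283 = -629/3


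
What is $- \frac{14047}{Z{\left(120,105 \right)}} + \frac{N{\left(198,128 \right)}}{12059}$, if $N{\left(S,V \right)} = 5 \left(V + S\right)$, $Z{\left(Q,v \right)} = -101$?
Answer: $\frac{169557403}{1217959} \approx 139.21$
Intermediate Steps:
$N{\left(S,V \right)} = 5 S + 5 V$ ($N{\left(S,V \right)} = 5 \left(S + V\right) = 5 S + 5 V$)
$- \frac{14047}{Z{\left(120,105 \right)}} + \frac{N{\left(198,128 \right)}}{12059} = - \frac{14047}{-101} + \frac{5 \cdot 198 + 5 \cdot 128}{12059} = \left(-14047\right) \left(- \frac{1}{101}\right) + \left(990 + 640\right) \frac{1}{12059} = \frac{14047}{101} + 1630 \cdot \frac{1}{12059} = \frac{14047}{101} + \frac{1630}{12059} = \frac{169557403}{1217959}$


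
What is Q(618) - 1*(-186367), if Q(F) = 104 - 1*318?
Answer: 186153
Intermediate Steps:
Q(F) = -214 (Q(F) = 104 - 318 = -214)
Q(618) - 1*(-186367) = -214 - 1*(-186367) = -214 + 186367 = 186153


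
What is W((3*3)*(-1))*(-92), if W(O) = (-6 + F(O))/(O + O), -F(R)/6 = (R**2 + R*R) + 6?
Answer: -15548/3 ≈ -5182.7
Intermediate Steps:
F(R) = -36 - 12*R**2 (F(R) = -6*((R**2 + R*R) + 6) = -6*((R**2 + R**2) + 6) = -6*(2*R**2 + 6) = -6*(6 + 2*R**2) = -36 - 12*R**2)
W(O) = (-42 - 12*O**2)/(2*O) (W(O) = (-6 + (-36 - 12*O**2))/(O + O) = (-42 - 12*O**2)/((2*O)) = (-42 - 12*O**2)*(1/(2*O)) = (-42 - 12*O**2)/(2*O))
W((3*3)*(-1))*(-92) = (-21/((3*3)*(-1)) - 6*3*3*(-1))*(-92) = (-21/(9*(-1)) - 54*(-1))*(-92) = (-21/(-9) - 6*(-9))*(-92) = (-21*(-1/9) + 54)*(-92) = (7/3 + 54)*(-92) = (169/3)*(-92) = -15548/3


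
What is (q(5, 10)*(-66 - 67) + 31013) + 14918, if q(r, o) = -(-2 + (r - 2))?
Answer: 46064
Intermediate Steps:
q(r, o) = 4 - r (q(r, o) = -(-2 + (-2 + r)) = -(-4 + r) = 4 - r)
(q(5, 10)*(-66 - 67) + 31013) + 14918 = ((4 - 1*5)*(-66 - 67) + 31013) + 14918 = ((4 - 5)*(-133) + 31013) + 14918 = (-1*(-133) + 31013) + 14918 = (133 + 31013) + 14918 = 31146 + 14918 = 46064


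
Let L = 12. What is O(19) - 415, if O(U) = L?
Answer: -403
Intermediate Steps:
O(U) = 12
O(19) - 415 = 12 - 415 = -403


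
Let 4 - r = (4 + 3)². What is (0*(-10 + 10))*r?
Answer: 0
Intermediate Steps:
r = -45 (r = 4 - (4 + 3)² = 4 - 1*7² = 4 - 1*49 = 4 - 49 = -45)
(0*(-10 + 10))*r = (0*(-10 + 10))*(-45) = (0*0)*(-45) = 0*(-45) = 0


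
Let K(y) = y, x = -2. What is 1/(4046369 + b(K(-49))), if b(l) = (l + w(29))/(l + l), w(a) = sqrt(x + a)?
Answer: 19430666339/78623655638806247 + 147*sqrt(3)/78623655638806247 ≈ 2.4714e-7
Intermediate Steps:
w(a) = sqrt(-2 + a)
b(l) = (l + 3*sqrt(3))/(2*l) (b(l) = (l + sqrt(-2 + 29))/(l + l) = (l + sqrt(27))/((2*l)) = (l + 3*sqrt(3))*(1/(2*l)) = (l + 3*sqrt(3))/(2*l))
1/(4046369 + b(K(-49))) = 1/(4046369 + (1/2)*(-49 + 3*sqrt(3))/(-49)) = 1/(4046369 + (1/2)*(-1/49)*(-49 + 3*sqrt(3))) = 1/(4046369 + (1/2 - 3*sqrt(3)/98)) = 1/(8092739/2 - 3*sqrt(3)/98)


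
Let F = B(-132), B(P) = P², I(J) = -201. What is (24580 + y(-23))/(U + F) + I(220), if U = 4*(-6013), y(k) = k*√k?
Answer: -339202/1657 + 23*I*√23/6628 ≈ -204.71 + 0.016642*I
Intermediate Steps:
F = 17424 (F = (-132)² = 17424)
y(k) = k^(3/2)
U = -24052
(24580 + y(-23))/(U + F) + I(220) = (24580 + (-23)^(3/2))/(-24052 + 17424) - 201 = (24580 - 23*I*√23)/(-6628) - 201 = (24580 - 23*I*√23)*(-1/6628) - 201 = (-6145/1657 + 23*I*√23/6628) - 201 = -339202/1657 + 23*I*√23/6628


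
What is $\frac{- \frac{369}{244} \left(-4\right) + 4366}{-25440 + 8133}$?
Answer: $- \frac{266695}{1055727} \approx -0.25262$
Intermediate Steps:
$\frac{- \frac{369}{244} \left(-4\right) + 4366}{-25440 + 8133} = \frac{\left(-369\right) \frac{1}{244} \left(-4\right) + 4366}{-17307} = \left(\left(- \frac{369}{244}\right) \left(-4\right) + 4366\right) \left(- \frac{1}{17307}\right) = \left(\frac{369}{61} + 4366\right) \left(- \frac{1}{17307}\right) = \frac{266695}{61} \left(- \frac{1}{17307}\right) = - \frac{266695}{1055727}$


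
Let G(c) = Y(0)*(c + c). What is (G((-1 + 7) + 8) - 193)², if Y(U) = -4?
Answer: 93025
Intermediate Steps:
G(c) = -8*c (G(c) = -4*(c + c) = -8*c)
(G((-1 + 7) + 8) - 193)² = (-8*((-1 + 7) + 8) - 193)² = (-8*(6 + 8) - 193)² = (-8*14 - 193)² = (-112 - 193)² = (-305)² = 93025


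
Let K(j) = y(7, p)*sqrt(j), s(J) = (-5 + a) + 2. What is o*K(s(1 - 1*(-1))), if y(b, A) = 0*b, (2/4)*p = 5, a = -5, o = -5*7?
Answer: 0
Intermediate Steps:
o = -35
p = 10 (p = 2*5 = 10)
y(b, A) = 0
s(J) = -8 (s(J) = (-5 - 5) + 2 = -10 + 2 = -8)
K(j) = 0 (K(j) = 0*sqrt(j) = 0)
o*K(s(1 - 1*(-1))) = -35*0 = 0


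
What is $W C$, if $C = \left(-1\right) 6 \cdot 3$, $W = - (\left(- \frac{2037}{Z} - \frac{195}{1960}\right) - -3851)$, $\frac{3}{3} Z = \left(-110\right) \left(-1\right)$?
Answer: $\frac{743635467}{10780} \approx 68983.0$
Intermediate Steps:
$Z = 110$ ($Z = \left(-110\right) \left(-1\right) = 110$)
$W = - \frac{82626163}{21560}$ ($W = - (\left(- \frac{2037}{110} - \frac{195}{1960}\right) - -3851) = - (\left(\left(-2037\right) \frac{1}{110} - \frac{39}{392}\right) + 3851) = - (\left(- \frac{2037}{110} - \frac{39}{392}\right) + 3851) = - (- \frac{401397}{21560} + 3851) = \left(-1\right) \frac{82626163}{21560} = - \frac{82626163}{21560} \approx -3832.4$)
$C = -18$ ($C = \left(-6\right) 3 = -18$)
$W C = \left(- \frac{82626163}{21560}\right) \left(-18\right) = \frac{743635467}{10780}$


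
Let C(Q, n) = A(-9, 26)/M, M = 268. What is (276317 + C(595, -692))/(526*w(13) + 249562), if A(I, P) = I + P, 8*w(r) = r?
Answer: 74052973/67111689 ≈ 1.1034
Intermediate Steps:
w(r) = r/8
C(Q, n) = 17/268 (C(Q, n) = (-9 + 26)/268 = 17*(1/268) = 17/268)
(276317 + C(595, -692))/(526*w(13) + 249562) = (276317 + 17/268)/(526*((1/8)*13) + 249562) = 74052973/(268*(526*(13/8) + 249562)) = 74052973/(268*(3419/4 + 249562)) = 74052973/(268*(1001667/4)) = (74052973/268)*(4/1001667) = 74052973/67111689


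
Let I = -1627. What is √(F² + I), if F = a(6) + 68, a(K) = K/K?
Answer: √3134 ≈ 55.982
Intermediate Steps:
a(K) = 1
F = 69 (F = 1 + 68 = 69)
√(F² + I) = √(69² - 1627) = √(4761 - 1627) = √3134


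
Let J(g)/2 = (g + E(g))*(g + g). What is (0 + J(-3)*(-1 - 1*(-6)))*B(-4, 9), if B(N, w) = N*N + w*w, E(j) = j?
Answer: 34920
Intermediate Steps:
J(g) = 8*g² (J(g) = 2*((g + g)*(g + g)) = 2*((2*g)*(2*g)) = 2*(4*g²) = 8*g²)
B(N, w) = N² + w²
(0 + J(-3)*(-1 - 1*(-6)))*B(-4, 9) = (0 + (8*(-3)²)*(-1 - 1*(-6)))*((-4)² + 9²) = (0 + (8*9)*(-1 + 6))*(16 + 81) = (0 + 72*5)*97 = (0 + 360)*97 = 360*97 = 34920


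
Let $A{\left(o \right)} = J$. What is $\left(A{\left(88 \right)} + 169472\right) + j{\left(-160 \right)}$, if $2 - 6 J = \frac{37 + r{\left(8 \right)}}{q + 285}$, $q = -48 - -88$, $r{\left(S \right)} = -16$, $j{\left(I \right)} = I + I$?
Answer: $\frac{329847029}{1950} \approx 1.6915 \cdot 10^{5}$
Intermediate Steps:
$j{\left(I \right)} = 2 I$
$q = 40$ ($q = -48 + 88 = 40$)
$J = \frac{629}{1950}$ ($J = \frac{1}{3} - \frac{\left(37 - 16\right) \frac{1}{40 + 285}}{6} = \frac{1}{3} - \frac{21 \cdot \frac{1}{325}}{6} = \frac{1}{3} - \frac{7}{650} = \frac{629}{1950} \approx 0.32256$)
$A{\left(o \right)} = \frac{629}{1950}$
$\left(A{\left(88 \right)} + 169472\right) + j{\left(-160 \right)} = \left(\frac{629}{1950} + 169472\right) + 2 \left(-160\right) = \frac{330471029}{1950} - 320 = \frac{329847029}{1950}$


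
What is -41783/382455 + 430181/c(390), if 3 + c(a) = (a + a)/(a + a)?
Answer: -164524957921/764910 ≈ -2.1509e+5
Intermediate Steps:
c(a) = -2 (c(a) = -3 + (a + a)/(a + a) = -3 + (2*a)/((2*a)) = -3 + (2*a)*(1/(2*a)) = -3 + 1 = -2)
-41783/382455 + 430181/c(390) = -41783/382455 + 430181/(-2) = -41783*1/382455 + 430181*(-½) = -41783/382455 - 430181/2 = -164524957921/764910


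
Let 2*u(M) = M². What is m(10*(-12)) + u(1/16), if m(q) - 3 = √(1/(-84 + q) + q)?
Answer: 1537/512 + I*√1248531/102 ≈ 3.002 + 10.955*I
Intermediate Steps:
m(q) = 3 + √(q + 1/(-84 + q)) (m(q) = 3 + √(1/(-84 + q) + q) = 3 + √(q + 1/(-84 + q)))
u(M) = M²/2
m(10*(-12)) + u(1/16) = (3 + √((1 + (10*(-12))*(-84 + 10*(-12)))/(-84 + 10*(-12)))) + (1/16)²/2 = (3 + √((1 - 120*(-84 - 120))/(-84 - 120))) + (1/16)²/2 = (3 + √((1 - 120*(-204))/(-204))) + (½)*(1/256) = (3 + √(-(1 + 24480)/204)) + 1/512 = (3 + √(-1/204*24481)) + 1/512 = (3 + √(-24481/204)) + 1/512 = (3 + I*√1248531/102) + 1/512 = 1537/512 + I*√1248531/102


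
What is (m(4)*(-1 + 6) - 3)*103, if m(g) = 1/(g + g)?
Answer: -1957/8 ≈ -244.63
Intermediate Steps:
m(g) = 1/(2*g)
(m(4)*(-1 + 6) - 3)*103 = (((½)/4)*(-1 + 6) - 3)*103 = (((½)*(¼))*5 - 3)*103 = ((⅛)*5 - 3)*103 = (5/8 - 3)*103 = -19/8*103 = -1957/8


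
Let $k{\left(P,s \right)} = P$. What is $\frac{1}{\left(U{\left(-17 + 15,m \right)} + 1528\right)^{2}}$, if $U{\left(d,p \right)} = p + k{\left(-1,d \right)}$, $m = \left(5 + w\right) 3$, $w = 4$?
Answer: $\frac{1}{2414916} \approx 4.1409 \cdot 10^{-7}$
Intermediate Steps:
$m = 27$ ($m = \left(5 + 4\right) 3 = 9 \cdot 3 = 27$)
$U{\left(d,p \right)} = -1 + p$ ($U{\left(d,p \right)} = p - 1 = -1 + p$)
$\frac{1}{\left(U{\left(-17 + 15,m \right)} + 1528\right)^{2}} = \frac{1}{\left(\left(-1 + 27\right) + 1528\right)^{2}} = \frac{1}{\left(26 + 1528\right)^{2}} = \frac{1}{1554^{2}} = \frac{1}{2414916}$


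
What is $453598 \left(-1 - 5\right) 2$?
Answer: $-5443176$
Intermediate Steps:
$453598 \left(-1 - 5\right) 2 = 453598 \left(\left(-6\right) 2\right) = 453598 \left(-12\right) = -5443176$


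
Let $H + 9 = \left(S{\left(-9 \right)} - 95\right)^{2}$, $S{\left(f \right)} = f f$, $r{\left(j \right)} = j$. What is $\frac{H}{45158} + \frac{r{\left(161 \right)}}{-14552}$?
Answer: $- \frac{2274607}{328569608} \approx -0.0069228$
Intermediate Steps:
$S{\left(f \right)} = f^{2}$
$H = 187$ ($H = -9 + \left(\left(-9\right)^{2} - 95\right)^{2} = -9 + \left(81 - 95\right)^{2} = -9 + \left(-14\right)^{2} = -9 + 196 = 187$)
$\frac{H}{45158} + \frac{r{\left(161 \right)}}{-14552} = \frac{187}{45158} + \frac{161}{-14552} = 187 \cdot \frac{1}{45158} + 161 \left(- \frac{1}{14552}\right) = \frac{187}{45158} - \frac{161}{14552} = - \frac{2274607}{328569608}$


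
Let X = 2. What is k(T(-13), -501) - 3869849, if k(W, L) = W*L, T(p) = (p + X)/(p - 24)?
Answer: -143189924/37 ≈ -3.8700e+6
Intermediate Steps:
T(p) = (2 + p)/(-24 + p) (T(p) = (p + 2)/(p - 24) = (2 + p)/(-24 + p))
k(W, L) = L*W
k(T(-13), -501) - 3869849 = -501*(2 - 13)/(-24 - 13) - 3869849 = -501*(-11)/(-37) - 3869849 = -(-501)*(-11)/37 - 3869849 = -501*11/37 - 3869849 = -5511/37 - 3869849 = -143189924/37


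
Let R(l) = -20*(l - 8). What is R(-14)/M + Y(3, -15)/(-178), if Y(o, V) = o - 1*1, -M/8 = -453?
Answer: 4442/40317 ≈ 0.11018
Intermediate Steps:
M = 3624 (M = -8*(-453) = 3624)
R(l) = 160 - 20*l (R(l) = -20*(-8 + l) = 160 - 20*l)
Y(o, V) = -1 + o (Y(o, V) = o - 1 = -1 + o)
R(-14)/M + Y(3, -15)/(-178) = (160 - 20*(-14))/3624 + (-1 + 3)/(-178) = (160 + 280)*(1/3624) + 2*(-1/178) = 440*(1/3624) - 1/89 = 55/453 - 1/89 = 4442/40317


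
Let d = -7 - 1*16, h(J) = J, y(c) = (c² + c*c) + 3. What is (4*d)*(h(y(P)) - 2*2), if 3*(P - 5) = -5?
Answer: -17572/9 ≈ -1952.4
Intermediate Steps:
P = 10/3 (P = 5 + (⅓)*(-5) = 5 - 5/3 = 10/3 ≈ 3.3333)
y(c) = 3 + 2*c² (y(c) = (c² + c²) + 3 = 2*c² + 3 = 3 + 2*c²)
d = -23 (d = -7 - 16 = -23)
(4*d)*(h(y(P)) - 2*2) = (4*(-23))*((3 + 2*(10/3)²) - 2*2) = -92*((3 + 2*(100/9)) - 4) = -92*((3 + 200/9) - 4) = -92*(227/9 - 4) = -92*191/9 = -17572/9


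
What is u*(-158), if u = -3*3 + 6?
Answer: 474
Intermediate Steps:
u = -3 (u = -9 + 6 = -3)
u*(-158) = -3*(-158) = 474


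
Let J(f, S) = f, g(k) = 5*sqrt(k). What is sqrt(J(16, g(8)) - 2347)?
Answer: 3*I*sqrt(259) ≈ 48.28*I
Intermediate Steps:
sqrt(J(16, g(8)) - 2347) = sqrt(16 - 2347) = sqrt(-2331) = 3*I*sqrt(259)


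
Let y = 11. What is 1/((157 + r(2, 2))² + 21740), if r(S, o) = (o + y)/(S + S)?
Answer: 16/758721 ≈ 2.1088e-5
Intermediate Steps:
r(S, o) = (11 + o)/(2*S) (r(S, o) = (o + 11)/(S + S) = (11 + o)/((2*S)) = (11 + o)*(1/(2*S)) = (11 + o)/(2*S))
1/((157 + r(2, 2))² + 21740) = 1/((157 + (½)*(11 + 2)/2)² + 21740) = 1/((157 + (½)*(½)*13)² + 21740) = 1/((157 + 13/4)² + 21740) = 1/((641/4)² + 21740) = 1/(410881/16 + 21740) = 1/(758721/16) = 16/758721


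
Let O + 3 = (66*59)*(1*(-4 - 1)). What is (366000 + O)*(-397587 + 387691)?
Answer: -3429231192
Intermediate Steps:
O = -19473 (O = -3 + (66*59)*(1*(-4 - 1)) = -3 + 3894*(1*(-5)) = -3 + 3894*(-5) = -3 - 19470 = -19473)
(366000 + O)*(-397587 + 387691) = (366000 - 19473)*(-397587 + 387691) = 346527*(-9896) = -3429231192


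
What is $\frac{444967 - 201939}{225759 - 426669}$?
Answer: $- \frac{121514}{100455} \approx -1.2096$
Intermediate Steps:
$\frac{444967 - 201939}{225759 - 426669} = \frac{243028}{-200910} = 243028 \left(- \frac{1}{200910}\right) = - \frac{121514}{100455}$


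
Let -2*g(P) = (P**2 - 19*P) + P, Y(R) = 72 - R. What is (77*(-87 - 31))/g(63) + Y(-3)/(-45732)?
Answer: 39563299/6173820 ≈ 6.4082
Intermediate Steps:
g(P) = 9*P - P**2/2 (g(P) = -((P**2 - 19*P) + P)/2 = -(P**2 - 18*P)/2 = 9*P - P**2/2)
(77*(-87 - 31))/g(63) + Y(-3)/(-45732) = (77*(-87 - 31))/(((1/2)*63*(18 - 1*63))) + (72 - 1*(-3))/(-45732) = (77*(-118))/(((1/2)*63*(18 - 63))) + (72 + 3)*(-1/45732) = -9086/((1/2)*63*(-45)) + 75*(-1/45732) = -9086/(-2835/2) - 25/15244 = -9086*(-2/2835) - 25/15244 = 2596/405 - 25/15244 = 39563299/6173820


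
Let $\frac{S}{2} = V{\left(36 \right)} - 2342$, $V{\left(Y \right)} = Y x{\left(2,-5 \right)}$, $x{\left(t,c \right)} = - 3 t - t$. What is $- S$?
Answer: $5260$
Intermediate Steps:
$x{\left(t,c \right)} = - 4 t$
$V{\left(Y \right)} = - 8 Y$ ($V{\left(Y \right)} = Y \left(\left(-4\right) 2\right) = Y \left(-8\right) = - 8 Y$)
$S = -5260$ ($S = 2 \left(\left(-8\right) 36 - 2342\right) = 2 \left(-288 - 2342\right) = 2 \left(-2630\right) = -5260$)
$- S = \left(-1\right) \left(-5260\right) = 5260$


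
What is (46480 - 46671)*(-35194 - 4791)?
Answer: 7637135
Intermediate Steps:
(46480 - 46671)*(-35194 - 4791) = -191*(-39985) = 7637135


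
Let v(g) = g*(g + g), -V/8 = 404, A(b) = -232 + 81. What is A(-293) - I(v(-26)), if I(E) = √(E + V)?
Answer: -151 - 2*I*√470 ≈ -151.0 - 43.359*I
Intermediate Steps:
A(b) = -151
V = -3232 (V = -8*404 = -3232)
v(g) = 2*g² (v(g) = g*(2*g) = 2*g²)
I(E) = √(-3232 + E) (I(E) = √(E - 3232) = √(-3232 + E))
A(-293) - I(v(-26)) = -151 - √(-3232 + 2*(-26)²) = -151 - √(-3232 + 2*676) = -151 - √(-3232 + 1352) = -151 - √(-1880) = -151 - 2*I*√470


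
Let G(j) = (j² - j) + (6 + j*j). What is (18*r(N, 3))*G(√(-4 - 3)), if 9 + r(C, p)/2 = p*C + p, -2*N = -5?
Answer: -432 - 54*I*√7 ≈ -432.0 - 142.87*I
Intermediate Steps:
N = 5/2 (N = -½*(-5) = 5/2 ≈ 2.5000)
G(j) = 6 - j + 2*j² (G(j) = (j² - j) + (6 + j²) = 6 - j + 2*j²)
r(C, p) = -18 + 2*p + 2*C*p (r(C, p) = -18 + 2*(p*C + p) = -18 + 2*(C*p + p) = -18 + 2*(p + C*p) = -18 + (2*p + 2*C*p) = -18 + 2*p + 2*C*p)
(18*r(N, 3))*G(√(-4 - 3)) = (18*(-18 + 2*3 + 2*(5/2)*3))*(6 - √(-4 - 3) + 2*(√(-4 - 3))²) = (18*(-18 + 6 + 15))*(6 - √(-7) + 2*(√(-7))²) = (18*3)*(6 - I*√7 + 2*(I*√7)²) = 54*(6 - I*√7 + 2*(-7)) = 54*(6 - I*√7 - 14) = 54*(-8 - I*√7) = -432 - 54*I*√7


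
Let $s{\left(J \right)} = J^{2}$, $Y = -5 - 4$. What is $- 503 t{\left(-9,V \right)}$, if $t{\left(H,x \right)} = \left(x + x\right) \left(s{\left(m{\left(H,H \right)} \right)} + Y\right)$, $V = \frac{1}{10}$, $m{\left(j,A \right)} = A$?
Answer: $- \frac{36216}{5} \approx -7243.2$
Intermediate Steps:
$Y = -9$ ($Y = -5 - 4 = -9$)
$V = \frac{1}{10} \approx 0.1$
$t{\left(H,x \right)} = 2 x \left(-9 + H^{2}\right)$ ($t{\left(H,x \right)} = \left(x + x\right) \left(H^{2} - 9\right) = 2 x \left(-9 + H^{2}\right)$)
$- 503 t{\left(-9,V \right)} = - 503 \cdot 2 \cdot \frac{1}{10} \left(-9 + \left(-9\right)^{2}\right) = - 503 \cdot 2 \cdot \frac{1}{10} \left(-9 + 81\right) = - 503 \cdot 2 \cdot \frac{1}{10} \cdot 72 = \left(-503\right) \frac{72}{5} = - \frac{36216}{5}$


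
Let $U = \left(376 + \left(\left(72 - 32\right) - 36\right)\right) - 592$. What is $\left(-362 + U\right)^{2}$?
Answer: $329476$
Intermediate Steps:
$U = -212$ ($U = \left(376 + \left(40 - 36\right)\right) - 592 = \left(376 + 4\right) - 592 = 380 - 592 = -212$)
$\left(-362 + U\right)^{2} = \left(-362 - 212\right)^{2} = \left(-574\right)^{2} = 329476$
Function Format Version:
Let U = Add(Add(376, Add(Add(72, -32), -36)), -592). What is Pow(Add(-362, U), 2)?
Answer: 329476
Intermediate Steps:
U = -212 (U = Add(Add(376, Add(40, -36)), -592) = Add(Add(376, 4), -592) = Add(380, -592) = -212)
Pow(Add(-362, U), 2) = Pow(Add(-362, -212), 2) = Pow(-574, 2) = 329476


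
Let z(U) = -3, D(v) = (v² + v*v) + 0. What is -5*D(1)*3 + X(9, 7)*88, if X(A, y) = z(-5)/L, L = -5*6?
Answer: -106/5 ≈ -21.200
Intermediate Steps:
D(v) = 2*v² (D(v) = (v² + v²) + 0 = 2*v² + 0 = 2*v²)
L = -30
X(A, y) = ⅒ (X(A, y) = -3/(-30) = -3*(-1/30) = ⅒)
-5*D(1)*3 + X(9, 7)*88 = -10*1²*3 + (⅒)*88 = -10*3 + 44/5 = -30 + 44/5 = -106/5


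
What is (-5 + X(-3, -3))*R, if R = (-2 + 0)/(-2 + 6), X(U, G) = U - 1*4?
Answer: 6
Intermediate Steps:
X(U, G) = -4 + U (X(U, G) = U - 4 = -4 + U)
R = -½ (R = -2/4 = -2*¼ = -½ ≈ -0.50000)
(-5 + X(-3, -3))*R = (-5 + (-4 - 3))*(-½) = (-5 - 7)*(-½) = -12*(-½) = 6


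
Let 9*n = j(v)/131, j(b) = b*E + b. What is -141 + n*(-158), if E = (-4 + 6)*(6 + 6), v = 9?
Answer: -22421/131 ≈ -171.15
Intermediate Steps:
E = 24 (E = 2*12 = 24)
j(b) = 25*b (j(b) = b*24 + b = 24*b + b = 25*b)
n = 25/131 (n = ((25*9)/131)/9 = (225*(1/131))/9 = (⅑)*(225/131) = 25/131 ≈ 0.19084)
-141 + n*(-158) = -141 + (25/131)*(-158) = -141 - 3950/131 = -22421/131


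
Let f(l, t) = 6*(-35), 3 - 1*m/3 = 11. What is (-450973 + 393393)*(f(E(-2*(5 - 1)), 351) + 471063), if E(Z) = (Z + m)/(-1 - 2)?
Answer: -27111715740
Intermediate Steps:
m = -24 (m = 9 - 3*11 = 9 - 33 = -24)
E(Z) = 8 - Z/3 (E(Z) = (Z - 24)/(-1 - 2) = (-24 + Z)/(-3) = (-24 + Z)*(-⅓) = 8 - Z/3)
f(l, t) = -210
(-450973 + 393393)*(f(E(-2*(5 - 1)), 351) + 471063) = (-450973 + 393393)*(-210 + 471063) = -57580*470853 = -27111715740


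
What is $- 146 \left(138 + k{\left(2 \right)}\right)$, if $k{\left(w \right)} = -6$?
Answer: $-19272$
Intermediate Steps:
$- 146 \left(138 + k{\left(2 \right)}\right) = - 146 \left(138 - 6\right) = \left(-146\right) 132 = -19272$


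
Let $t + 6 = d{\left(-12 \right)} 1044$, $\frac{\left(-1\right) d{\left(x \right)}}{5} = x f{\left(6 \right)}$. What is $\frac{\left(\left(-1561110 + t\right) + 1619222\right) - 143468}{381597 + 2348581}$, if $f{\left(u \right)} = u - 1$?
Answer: $\frac{113919}{1365089} \approx 0.083452$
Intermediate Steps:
$f{\left(u \right)} = -1 + u$ ($f{\left(u \right)} = u - 1 = -1 + u$)
$d{\left(x \right)} = - 25 x$ ($d{\left(x \right)} = - 5 x \left(-1 + 6\right) = - 5 x 5 = - 5 \cdot 5 x = - 25 x$)
$t = 313194$ ($t = -6 + \left(-25\right) \left(-12\right) 1044 = -6 + 300 \cdot 1044 = -6 + 313200 = 313194$)
$\frac{\left(\left(-1561110 + t\right) + 1619222\right) - 143468}{381597 + 2348581} = \frac{\left(\left(-1561110 + 313194\right) + 1619222\right) - 143468}{381597 + 2348581} = \frac{\left(-1247916 + 1619222\right) - 143468}{2730178} = \left(371306 - 143468\right) \frac{1}{2730178} = 227838 \cdot \frac{1}{2730178} = \frac{113919}{1365089}$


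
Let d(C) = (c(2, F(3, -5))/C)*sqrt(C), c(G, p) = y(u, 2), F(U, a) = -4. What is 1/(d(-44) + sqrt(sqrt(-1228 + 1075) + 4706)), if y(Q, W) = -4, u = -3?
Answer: 11/(11*sqrt(4706 + 3*I*sqrt(17)) + 2*I*sqrt(11)) ≈ 0.014576 - 0.00014728*I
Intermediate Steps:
c(G, p) = -4
d(C) = -4/sqrt(C) (d(C) = (-4/C)*sqrt(C) = -4/sqrt(C))
1/(d(-44) + sqrt(sqrt(-1228 + 1075) + 4706)) = 1/(-(-2)*I*sqrt(11)/11 + sqrt(sqrt(-1228 + 1075) + 4706)) = 1/(-(-2)*I*sqrt(11)/11 + sqrt(sqrt(-153) + 4706)) = 1/(2*I*sqrt(11)/11 + sqrt(3*I*sqrt(17) + 4706)) = 1/(2*I*sqrt(11)/11 + sqrt(4706 + 3*I*sqrt(17))) = 1/(sqrt(4706 + 3*I*sqrt(17)) + 2*I*sqrt(11)/11)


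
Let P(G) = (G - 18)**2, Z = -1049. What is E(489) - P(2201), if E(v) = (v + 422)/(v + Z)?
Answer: -2668674751/560 ≈ -4.7655e+6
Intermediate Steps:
P(G) = (-18 + G)**2
E(v) = (422 + v)/(-1049 + v) (E(v) = (v + 422)/(v - 1049) = (422 + v)/(-1049 + v))
E(489) - P(2201) = (422 + 489)/(-1049 + 489) - (-18 + 2201)**2 = 911/(-560) - 1*2183**2 = -1/560*911 - 1*4765489 = -911/560 - 4765489 = -2668674751/560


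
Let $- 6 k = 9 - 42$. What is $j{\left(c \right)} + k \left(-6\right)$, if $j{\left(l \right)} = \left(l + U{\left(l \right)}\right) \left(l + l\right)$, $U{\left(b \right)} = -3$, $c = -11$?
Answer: $275$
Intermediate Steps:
$k = \frac{11}{2}$ ($k = - \frac{9 - 42}{6} = \left(- \frac{1}{6}\right) \left(-33\right) = \frac{11}{2} \approx 5.5$)
$j{\left(l \right)} = 2 l \left(-3 + l\right)$ ($j{\left(l \right)} = \left(l - 3\right) \left(l + l\right) = \left(-3 + l\right) 2 l = 2 l \left(-3 + l\right)$)
$j{\left(c \right)} + k \left(-6\right) = 2 \left(-11\right) \left(-3 - 11\right) + \frac{11}{2} \left(-6\right) = 2 \left(-11\right) \left(-14\right) - 33 = 308 - 33 = 275$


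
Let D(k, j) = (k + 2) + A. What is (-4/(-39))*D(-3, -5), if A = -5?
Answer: -8/13 ≈ -0.61539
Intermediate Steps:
D(k, j) = -3 + k (D(k, j) = (k + 2) - 5 = (2 + k) - 5 = -3 + k)
(-4/(-39))*D(-3, -5) = (-4/(-39))*(-3 - 3) = -4*(-1/39)*(-6) = (4/39)*(-6) = -8/13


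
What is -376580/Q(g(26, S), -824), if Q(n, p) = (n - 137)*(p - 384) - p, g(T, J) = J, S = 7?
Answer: -94145/39466 ≈ -2.3855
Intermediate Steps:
Q(n, p) = -p + (-384 + p)*(-137 + n) (Q(n, p) = (-137 + n)*(-384 + p) - p = (-384 + p)*(-137 + n) - p = -p + (-384 + p)*(-137 + n))
-376580/Q(g(26, S), -824) = -376580/(52608 - 384*7 - 138*(-824) + 7*(-824)) = -376580/(52608 - 2688 + 113712 - 5768) = -376580/157864 = -376580*1/157864 = -94145/39466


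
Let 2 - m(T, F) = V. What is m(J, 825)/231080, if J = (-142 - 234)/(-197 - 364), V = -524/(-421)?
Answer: 3/917780 ≈ 3.2688e-6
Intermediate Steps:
V = 524/421 (V = -524*(-1/421) = 524/421 ≈ 1.2447)
J = 376/561 (J = -376/(-561) = -376*(-1/561) = 376/561 ≈ 0.67023)
m(T, F) = 318/421 (m(T, F) = 2 - 1*524/421 = 2 - 524/421 = 318/421)
m(J, 825)/231080 = (318/421)/231080 = (318/421)*(1/231080) = 3/917780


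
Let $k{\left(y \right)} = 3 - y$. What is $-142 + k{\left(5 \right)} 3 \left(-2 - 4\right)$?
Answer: $-106$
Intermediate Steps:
$-142 + k{\left(5 \right)} 3 \left(-2 - 4\right) = -142 + \left(3 - 5\right) 3 \left(-2 - 4\right) = -142 + \left(3 - 5\right) 3 \left(-6\right) = -142 - -36 = -142 + 36 = -106$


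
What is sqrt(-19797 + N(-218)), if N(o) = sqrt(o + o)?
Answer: sqrt(-19797 + 2*I*sqrt(109)) ≈ 0.0742 + 140.7*I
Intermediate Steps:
N(o) = sqrt(2)*sqrt(o) (N(o) = sqrt(2*o) = sqrt(2)*sqrt(o))
sqrt(-19797 + N(-218)) = sqrt(-19797 + sqrt(2)*sqrt(-218)) = sqrt(-19797 + sqrt(2)*(I*sqrt(218))) = sqrt(-19797 + 2*I*sqrt(109))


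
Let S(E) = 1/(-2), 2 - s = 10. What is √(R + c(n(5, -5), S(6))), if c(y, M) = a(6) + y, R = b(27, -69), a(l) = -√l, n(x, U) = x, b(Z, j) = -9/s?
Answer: √(98 - 16*√6)/4 ≈ 1.9172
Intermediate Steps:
s = -8 (s = 2 - 1*10 = 2 - 10 = -8)
b(Z, j) = 9/8 (b(Z, j) = -9/(-8) = -9*(-⅛) = 9/8)
S(E) = -½
R = 9/8 ≈ 1.1250
c(y, M) = y - √6 (c(y, M) = -√6 + y = y - √6)
√(R + c(n(5, -5), S(6))) = √(9/8 + (5 - √6)) = √(49/8 - √6)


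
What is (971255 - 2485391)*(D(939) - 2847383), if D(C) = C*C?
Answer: 2976279598032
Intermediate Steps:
D(C) = C**2
(971255 - 2485391)*(D(939) - 2847383) = (971255 - 2485391)*(939**2 - 2847383) = -1514136*(881721 - 2847383) = -1514136*(-1965662) = 2976279598032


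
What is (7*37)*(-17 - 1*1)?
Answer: -4662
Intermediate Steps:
(7*37)*(-17 - 1*1) = 259*(-17 - 1) = 259*(-18) = -4662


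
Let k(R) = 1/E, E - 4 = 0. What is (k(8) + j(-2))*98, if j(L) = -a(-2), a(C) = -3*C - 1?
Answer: -931/2 ≈ -465.50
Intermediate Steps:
a(C) = -1 - 3*C
j(L) = -5 (j(L) = -(-1 - 3*(-2)) = -(-1 + 6) = -1*5 = -5)
E = 4 (E = 4 + 0 = 4)
k(R) = 1/4
(k(8) + j(-2))*98 = (1/4 - 5)*98 = -19/4*98 = -931/2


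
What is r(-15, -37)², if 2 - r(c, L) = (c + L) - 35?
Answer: 7921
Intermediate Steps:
r(c, L) = 37 - L - c (r(c, L) = 2 - ((c + L) - 35) = 2 - ((L + c) - 35) = 2 - (-35 + L + c) = 2 + (35 - L - c) = 37 - L - c)
r(-15, -37)² = (37 - 1*(-37) - 1*(-15))² = (37 + 37 + 15)² = 89² = 7921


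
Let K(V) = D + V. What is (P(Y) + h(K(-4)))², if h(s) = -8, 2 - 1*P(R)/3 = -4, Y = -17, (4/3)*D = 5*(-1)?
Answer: 100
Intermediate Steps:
D = -15/4 (D = 3*(5*(-1))/4 = (¾)*(-5) = -15/4 ≈ -3.7500)
P(R) = 18 (P(R) = 6 - 3*(-4) = 6 + 12 = 18)
K(V) = -15/4 + V
(P(Y) + h(K(-4)))² = (18 - 8)² = 10² = 100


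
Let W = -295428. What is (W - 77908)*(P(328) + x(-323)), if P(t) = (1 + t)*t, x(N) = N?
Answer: -40166846904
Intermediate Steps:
P(t) = t*(1 + t)
(W - 77908)*(P(328) + x(-323)) = (-295428 - 77908)*(328*(1 + 328) - 323) = -373336*(328*329 - 323) = -373336*(107912 - 323) = -373336*107589 = -40166846904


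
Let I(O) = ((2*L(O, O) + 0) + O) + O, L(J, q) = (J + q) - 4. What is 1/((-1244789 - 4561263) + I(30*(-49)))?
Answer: -1/5814880 ≈ -1.7197e-7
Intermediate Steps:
L(J, q) = -4 + J + q
I(O) = -8 + 6*O (I(O) = ((2*(-4 + O + O) + 0) + O) + O = ((2*(-4 + 2*O) + 0) + O) + O = (((-8 + 4*O) + 0) + O) + O = ((-8 + 4*O) + O) + O = (-8 + 5*O) + O = -8 + 6*O)
1/((-1244789 - 4561263) + I(30*(-49))) = 1/((-1244789 - 4561263) + (-8 + 6*(30*(-49)))) = 1/(-5806052 + (-8 + 6*(-1470))) = 1/(-5806052 + (-8 - 8820)) = 1/(-5806052 - 8828) = 1/(-5814880) = -1/5814880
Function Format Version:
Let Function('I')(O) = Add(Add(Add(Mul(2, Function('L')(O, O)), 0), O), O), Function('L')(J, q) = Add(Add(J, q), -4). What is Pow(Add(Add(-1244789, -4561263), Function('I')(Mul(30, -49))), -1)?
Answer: Rational(-1, 5814880) ≈ -1.7197e-7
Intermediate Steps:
Function('L')(J, q) = Add(-4, J, q)
Function('I')(O) = Add(-8, Mul(6, O)) (Function('I')(O) = Add(Add(Add(Mul(2, Add(-4, O, O)), 0), O), O) = Add(Add(Add(Mul(2, Add(-4, Mul(2, O))), 0), O), O) = Add(Add(Add(Add(-8, Mul(4, O)), 0), O), O) = Add(Add(Add(-8, Mul(4, O)), O), O) = Add(Add(-8, Mul(5, O)), O) = Add(-8, Mul(6, O)))
Pow(Add(Add(-1244789, -4561263), Function('I')(Mul(30, -49))), -1) = Pow(Add(Add(-1244789, -4561263), Add(-8, Mul(6, Mul(30, -49)))), -1) = Pow(Add(-5806052, Add(-8, Mul(6, -1470))), -1) = Pow(Add(-5806052, Add(-8, -8820)), -1) = Pow(Add(-5806052, -8828), -1) = Pow(-5814880, -1) = Rational(-1, 5814880)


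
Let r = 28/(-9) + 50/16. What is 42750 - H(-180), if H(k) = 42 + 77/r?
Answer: 37164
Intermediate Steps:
r = 1/72 (r = 28*(-⅑) + 50*(1/16) = -28/9 + 25/8 = 1/72 ≈ 0.013889)
H(k) = 5586 (H(k) = 42 + 77/(1/72) = 42 + 77*72 = 42 + 5544 = 5586)
42750 - H(-180) = 42750 - 1*5586 = 42750 - 5586 = 37164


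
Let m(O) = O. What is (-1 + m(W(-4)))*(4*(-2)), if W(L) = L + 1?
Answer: 32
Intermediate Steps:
W(L) = 1 + L
(-1 + m(W(-4)))*(4*(-2)) = (-1 + (1 - 4))*(4*(-2)) = (-1 - 3)*(-8) = -4*(-8) = 32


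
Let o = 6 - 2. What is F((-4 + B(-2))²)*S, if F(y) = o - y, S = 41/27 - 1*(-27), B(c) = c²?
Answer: 3080/27 ≈ 114.07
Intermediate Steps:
o = 4
S = 770/27 (S = 41*(1/27) + 27 = 41/27 + 27 = 770/27 ≈ 28.519)
F(y) = 4 - y
F((-4 + B(-2))²)*S = (4 - (-4 + (-2)²)²)*(770/27) = (4 - (-4 + 4)²)*(770/27) = (4 - 1*0²)*(770/27) = (4 - 1*0)*(770/27) = (4 + 0)*(770/27) = 4*(770/27) = 3080/27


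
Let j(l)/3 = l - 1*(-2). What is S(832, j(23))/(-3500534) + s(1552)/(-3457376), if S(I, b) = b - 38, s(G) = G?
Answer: -86886745/189104097481 ≈ -0.00045947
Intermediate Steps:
j(l) = 6 + 3*l (j(l) = 3*(l - 1*(-2)) = 3*(l + 2) = 3*(2 + l) = 6 + 3*l)
S(I, b) = -38 + b
S(832, j(23))/(-3500534) + s(1552)/(-3457376) = (-38 + (6 + 3*23))/(-3500534) + 1552/(-3457376) = (-38 + (6 + 69))*(-1/3500534) + 1552*(-1/3457376) = (-38 + 75)*(-1/3500534) - 97/216086 = 37*(-1/3500534) - 97/216086 = -37/3500534 - 97/216086 = -86886745/189104097481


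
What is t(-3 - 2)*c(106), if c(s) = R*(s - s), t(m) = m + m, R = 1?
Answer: 0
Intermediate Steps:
t(m) = 2*m
c(s) = 0 (c(s) = 1*(s - s) = 1*0 = 0)
t(-3 - 2)*c(106) = (2*(-3 - 2))*0 = (2*(-5))*0 = -10*0 = 0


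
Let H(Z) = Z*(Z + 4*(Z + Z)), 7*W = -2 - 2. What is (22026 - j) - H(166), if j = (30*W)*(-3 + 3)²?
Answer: -225978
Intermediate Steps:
W = -4/7 (W = (-2 - 2)/7 = (⅐)*(-4) = -4/7 ≈ -0.57143)
H(Z) = 9*Z² (H(Z) = Z*(Z + 4*(2*Z)) = Z*(Z + 8*Z) = Z*(9*Z) = 9*Z²)
j = 0 (j = (30*(-4/7))*(-3 + 3)² = -120/7*0² = -120/7*0 = 0)
(22026 - j) - H(166) = (22026 - 1*0) - 9*166² = (22026 + 0) - 9*27556 = 22026 - 1*248004 = 22026 - 248004 = -225978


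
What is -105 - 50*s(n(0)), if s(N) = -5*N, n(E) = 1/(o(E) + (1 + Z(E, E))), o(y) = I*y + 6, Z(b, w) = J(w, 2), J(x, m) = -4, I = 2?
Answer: -65/3 ≈ -21.667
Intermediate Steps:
Z(b, w) = -4
o(y) = 6 + 2*y (o(y) = 2*y + 6 = 6 + 2*y)
n(E) = 1/(3 + 2*E) (n(E) = 1/((6 + 2*E) + (1 - 4)) = 1/((6 + 2*E) - 3) = 1/(3 + 2*E))
-105 - 50*s(n(0)) = -105 - (-250)/(3 + 2*0) = -105 - (-250)/(3 + 0) = -105 - (-250)/3 = -105 - 50*(-5/3) = -105 + 250/3 = -65/3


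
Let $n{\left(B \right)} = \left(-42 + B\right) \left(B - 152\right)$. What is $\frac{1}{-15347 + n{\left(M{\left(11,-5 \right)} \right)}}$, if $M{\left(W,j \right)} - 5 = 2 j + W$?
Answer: $- \frac{1}{10091} \approx -9.9098 \cdot 10^{-5}$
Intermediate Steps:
$M{\left(W,j \right)} = 5 + W + 2 j$ ($M{\left(W,j \right)} = 5 + \left(2 j + W\right) = 5 + \left(W + 2 j\right) = 5 + W + 2 j$)
$n{\left(B \right)} = \left(-152 + B\right) \left(-42 + B\right)$ ($n{\left(B \right)} = \left(-42 + B\right) \left(-152 + B\right) = \left(-152 + B\right) \left(-42 + B\right)$)
$\frac{1}{-15347 + n{\left(M{\left(11,-5 \right)} \right)}} = \frac{1}{-15347 + \left(6384 + \left(5 + 11 + 2 \left(-5\right)\right)^{2} - 194 \left(5 + 11 + 2 \left(-5\right)\right)\right)} = \frac{1}{-15347 + \left(6384 + \left(5 + 11 - 10\right)^{2} - 194 \left(5 + 11 - 10\right)\right)} = \frac{1}{-15347 + \left(6384 + 6^{2} - 1164\right)} = \frac{1}{-15347 + \left(6384 + 36 - 1164\right)} = \frac{1}{-15347 + 5256} = \frac{1}{-10091} = - \frac{1}{10091}$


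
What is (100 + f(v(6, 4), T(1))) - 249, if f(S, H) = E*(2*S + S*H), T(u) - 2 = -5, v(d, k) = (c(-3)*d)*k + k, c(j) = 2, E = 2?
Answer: -253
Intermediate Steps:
v(d, k) = k + 2*d*k (v(d, k) = (2*d)*k + k = 2*d*k + k = k + 2*d*k)
T(u) = -3 (T(u) = 2 - 5 = -3)
f(S, H) = 4*S + 2*H*S (f(S, H) = 2*(2*S + S*H) = 2*(2*S + H*S) = 4*S + 2*H*S)
(100 + f(v(6, 4), T(1))) - 249 = (100 + 2*(4*(1 + 2*6))*(2 - 3)) - 249 = (100 + 2*(4*(1 + 12))*(-1)) - 249 = (100 + 2*(4*13)*(-1)) - 249 = (100 + 2*52*(-1)) - 249 = (100 - 104) - 249 = -4 - 249 = -253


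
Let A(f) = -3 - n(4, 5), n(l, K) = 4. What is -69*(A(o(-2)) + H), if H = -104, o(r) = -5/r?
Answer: 7659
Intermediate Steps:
A(f) = -7 (A(f) = -3 - 1*4 = -3 - 4 = -7)
-69*(A(o(-2)) + H) = -69*(-7 - 104) = -69*(-111) = 7659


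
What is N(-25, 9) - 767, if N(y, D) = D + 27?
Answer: -731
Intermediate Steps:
N(y, D) = 27 + D
N(-25, 9) - 767 = (27 + 9) - 767 = 36 - 767 = -731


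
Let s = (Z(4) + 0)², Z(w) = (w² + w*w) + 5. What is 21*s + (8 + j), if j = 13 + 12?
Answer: 28782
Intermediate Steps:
Z(w) = 5 + 2*w² (Z(w) = (w² + w²) + 5 = 2*w² + 5 = 5 + 2*w²)
s = 1369 (s = ((5 + 2*4²) + 0)² = ((5 + 2*16) + 0)² = ((5 + 32) + 0)² = (37 + 0)² = 37² = 1369)
j = 25
21*s + (8 + j) = 21*1369 + (8 + 25) = 28749 + 33 = 28782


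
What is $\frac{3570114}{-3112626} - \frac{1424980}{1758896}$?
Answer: $- \frac{446453709651}{228116059204} \approx -1.9571$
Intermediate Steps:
$\frac{3570114}{-3112626} - \frac{1424980}{1758896} = 3570114 \left(- \frac{1}{3112626}\right) - \frac{356245}{439724} = - \frac{595019}{518771} - \frac{356245}{439724} = - \frac{446453709651}{228116059204}$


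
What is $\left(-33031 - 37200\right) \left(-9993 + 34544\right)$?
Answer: $-1724241281$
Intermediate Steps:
$\left(-33031 - 37200\right) \left(-9993 + 34544\right) = \left(-33031 - 37200\right) 24551 = \left(-70231\right) 24551 = -1724241281$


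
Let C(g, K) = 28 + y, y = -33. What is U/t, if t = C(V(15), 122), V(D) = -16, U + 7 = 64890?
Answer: -64883/5 ≈ -12977.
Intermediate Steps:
U = 64883 (U = -7 + 64890 = 64883)
C(g, K) = -5 (C(g, K) = 28 - 33 = -5)
t = -5
U/t = 64883/(-5) = 64883*(-1/5) = -64883/5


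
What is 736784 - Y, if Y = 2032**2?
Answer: -3392240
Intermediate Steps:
Y = 4129024
736784 - Y = 736784 - 1*4129024 = 736784 - 4129024 = -3392240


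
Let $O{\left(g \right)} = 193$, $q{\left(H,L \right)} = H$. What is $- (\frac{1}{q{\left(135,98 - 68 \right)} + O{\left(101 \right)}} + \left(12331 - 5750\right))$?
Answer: $- \frac{2158569}{328} \approx -6581.0$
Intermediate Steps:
$- (\frac{1}{q{\left(135,98 - 68 \right)} + O{\left(101 \right)}} + \left(12331 - 5750\right)) = - (\frac{1}{135 + 193} + \left(12331 - 5750\right)) = - (\frac{1}{328} + \left(12331 - 5750\right)) = - (\frac{1}{328} + 6581) = \left(-1\right) \frac{2158569}{328} = - \frac{2158569}{328}$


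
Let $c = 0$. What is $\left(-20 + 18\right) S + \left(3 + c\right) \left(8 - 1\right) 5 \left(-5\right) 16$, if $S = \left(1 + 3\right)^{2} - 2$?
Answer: $-8428$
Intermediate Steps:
$S = 14$ ($S = 4^{2} - 2 = 16 - 2 = 14$)
$\left(-20 + 18\right) S + \left(3 + c\right) \left(8 - 1\right) 5 \left(-5\right) 16 = \left(-20 + 18\right) 14 + \left(3 + 0\right) \left(8 - 1\right) 5 \left(-5\right) 16 = \left(-2\right) 14 + 3 \cdot 7 \left(-25\right) 16 = -28 + 21 \left(-25\right) 16 = -28 - 8400 = -8428$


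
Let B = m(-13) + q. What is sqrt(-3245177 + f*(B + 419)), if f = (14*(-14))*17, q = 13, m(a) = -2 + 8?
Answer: I*sqrt(4704593) ≈ 2169.0*I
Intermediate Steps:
m(a) = 6
B = 19 (B = 6 + 13 = 19)
f = -3332 (f = -196*17 = -3332)
sqrt(-3245177 + f*(B + 419)) = sqrt(-3245177 - 3332*(19 + 419)) = sqrt(-3245177 - 3332*438) = sqrt(-3245177 - 1459416) = sqrt(-4704593) = I*sqrt(4704593)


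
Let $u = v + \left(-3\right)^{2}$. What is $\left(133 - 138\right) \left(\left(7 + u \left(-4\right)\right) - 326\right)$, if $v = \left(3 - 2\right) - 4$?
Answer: $1715$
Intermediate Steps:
$v = -3$ ($v = 1 - 4 = -3$)
$u = 6$ ($u = -3 + \left(-3\right)^{2} = -3 + 9 = 6$)
$\left(133 - 138\right) \left(\left(7 + u \left(-4\right)\right) - 326\right) = \left(133 - 138\right) \left(\left(7 + 6 \left(-4\right)\right) - 326\right) = - 5 \left(\left(7 - 24\right) - 326\right) = - 5 \left(-17 - 326\right) = \left(-5\right) \left(-343\right) = 1715$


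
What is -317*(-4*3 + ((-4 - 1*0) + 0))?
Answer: 5072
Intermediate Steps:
-317*(-4*3 + ((-4 - 1*0) + 0)) = -317*(-12 + ((-4 + 0) + 0)) = -317*(-12 + (-4 + 0)) = -317*(-12 - 4) = -317*(-16) = 5072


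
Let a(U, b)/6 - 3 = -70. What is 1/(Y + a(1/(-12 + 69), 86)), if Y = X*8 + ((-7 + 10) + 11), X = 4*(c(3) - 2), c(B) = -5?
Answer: -1/612 ≈ -0.0016340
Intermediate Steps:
a(U, b) = -402 (a(U, b) = 18 + 6*(-70) = 18 - 420 = -402)
X = -28 (X = 4*(-5 - 2) = 4*(-7) = -28)
Y = -210 (Y = -28*8 + ((-7 + 10) + 11) = -224 + (3 + 11) = -224 + 14 = -210)
1/(Y + a(1/(-12 + 69), 86)) = 1/(-210 - 402) = 1/(-612) = -1/612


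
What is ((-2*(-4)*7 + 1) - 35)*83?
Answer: 1826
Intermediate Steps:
((-2*(-4)*7 + 1) - 35)*83 = ((8*7 + 1) - 35)*83 = ((56 + 1) - 35)*83 = (57 - 35)*83 = 22*83 = 1826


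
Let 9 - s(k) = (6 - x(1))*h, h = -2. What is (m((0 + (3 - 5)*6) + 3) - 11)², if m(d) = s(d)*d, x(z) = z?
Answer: 33124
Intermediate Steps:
s(k) = 19 (s(k) = 9 - (6 - 1*1)*(-2) = 9 - (6 - 1)*(-2) = 9 - 5*(-2) = 9 - 1*(-10) = 9 + 10 = 19)
m(d) = 19*d
(m((0 + (3 - 5)*6) + 3) - 11)² = (19*((0 + (3 - 5)*6) + 3) - 11)² = (19*((0 - 2*6) + 3) - 11)² = (19*((0 - 12) + 3) - 11)² = (19*(-12 + 3) - 11)² = (19*(-9) - 11)² = (-171 - 11)² = (-182)² = 33124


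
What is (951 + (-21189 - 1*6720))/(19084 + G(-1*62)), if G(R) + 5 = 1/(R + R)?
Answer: -3342792/2365795 ≈ -1.4130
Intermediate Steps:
G(R) = -5 + 1/(2*R) (G(R) = -5 + 1/(R + R) = -5 + 1/(2*R))
(951 + (-21189 - 1*6720))/(19084 + G(-1*62)) = (951 + (-21189 - 1*6720))/(19084 + (-5 + 1/(2*((-1*62))))) = (951 + (-21189 - 6720))/(19084 + (-5 + (½)/(-62))) = (951 - 27909)/(19084 + (-5 + (½)*(-1/62))) = -26958/(19084 + (-5 - 1/124)) = -26958/(19084 - 621/124) = -26958/2365795/124 = -26958*124/2365795 = -3342792/2365795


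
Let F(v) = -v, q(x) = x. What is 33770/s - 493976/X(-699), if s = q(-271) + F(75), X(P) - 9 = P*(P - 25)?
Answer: -8630703073/87552705 ≈ -98.577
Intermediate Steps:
X(P) = 9 + P*(-25 + P) (X(P) = 9 + P*(P - 25) = 9 + P*(-25 + P))
s = -346 (s = -271 - 1*75 = -271 - 75 = -346)
33770/s - 493976/X(-699) = 33770/(-346) - 493976/(9 + (-699)² - 25*(-699)) = 33770*(-1/346) - 493976/(9 + 488601 + 17475) = -16885/173 - 493976/506085 = -8630703073/87552705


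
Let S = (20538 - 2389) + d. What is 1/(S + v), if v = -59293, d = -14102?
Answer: -1/55246 ≈ -1.8101e-5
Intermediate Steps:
S = 4047 (S = (20538 - 2389) - 14102 = 18149 - 14102 = 4047)
1/(S + v) = 1/(4047 - 59293) = 1/(-55246) = -1/55246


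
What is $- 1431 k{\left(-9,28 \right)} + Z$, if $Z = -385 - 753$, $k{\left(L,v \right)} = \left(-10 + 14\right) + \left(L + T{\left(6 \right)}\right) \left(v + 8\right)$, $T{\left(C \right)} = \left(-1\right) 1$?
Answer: $508298$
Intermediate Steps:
$T{\left(C \right)} = -1$
$k{\left(L,v \right)} = 4 + \left(-1 + L\right) \left(8 + v\right)$ ($k{\left(L,v \right)} = \left(-10 + 14\right) + \left(L - 1\right) \left(v + 8\right) = 4 + \left(-1 + L\right) \left(8 + v\right)$)
$Z = -1138$ ($Z = -385 - 753 = -1138$)
$- 1431 k{\left(-9,28 \right)} + Z = - 1431 \left(-4 - 28 + 8 \left(-9\right) - 252\right) - 1138 = - 1431 \left(-4 - 28 - 72 - 252\right) - 1138 = \left(-1431\right) \left(-356\right) - 1138 = 509436 - 1138 = 508298$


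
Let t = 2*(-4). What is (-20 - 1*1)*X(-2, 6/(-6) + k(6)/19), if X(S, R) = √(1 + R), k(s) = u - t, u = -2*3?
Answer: -21*√38/19 ≈ -6.8133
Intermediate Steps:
t = -8
u = -6
k(s) = 2 (k(s) = -6 - 1*(-8) = -6 + 8 = 2)
(-20 - 1*1)*X(-2, 6/(-6) + k(6)/19) = (-20 - 1*1)*√(1 + (6/(-6) + 2/19)) = (-20 - 1)*√(1 + (6*(-⅙) + 2*(1/19))) = -21*√(1 + (-1 + 2/19)) = -21*√(1 - 17/19) = -21*√38/19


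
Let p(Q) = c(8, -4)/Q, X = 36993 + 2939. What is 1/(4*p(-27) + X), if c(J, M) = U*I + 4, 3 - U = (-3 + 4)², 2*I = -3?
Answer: 27/1078160 ≈ 2.5043e-5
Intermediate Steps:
I = -3/2 (I = (½)*(-3) = -3/2 ≈ -1.5000)
X = 39932
U = 2 (U = 3 - (-3 + 4)² = 3 - 1*1² = 3 - 1*1 = 3 - 1 = 2)
c(J, M) = 1 (c(J, M) = 2*(-3/2) + 4 = -3 + 4 = 1)
p(Q) = 1/Q
1/(4*p(-27) + X) = 1/(4/(-27) + 39932) = 1/(4*(-1/27) + 39932) = 1/(-4/27 + 39932) = 1/(1078160/27) = 27/1078160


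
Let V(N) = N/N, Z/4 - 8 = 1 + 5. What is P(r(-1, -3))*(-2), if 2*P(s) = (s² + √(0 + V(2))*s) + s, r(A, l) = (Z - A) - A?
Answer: -3480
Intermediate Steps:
Z = 56 (Z = 32 + 4*(1 + 5) = 32 + 4*6 = 32 + 24 = 56)
V(N) = 1
r(A, l) = 56 - 2*A (r(A, l) = (56 - A) - A = 56 - 2*A)
P(s) = s + s²/2 (P(s) = ((s² + √(0 + 1)*s) + s)/2 = ((s² + √1*s) + s)/2 = ((s² + 1*s) + s)/2 = ((s² + s) + s)/2 = ((s + s²) + s)/2 = (s² + 2*s)/2 = s + s²/2)
P(r(-1, -3))*(-2) = ((56 - 2*(-1))*(2 + (56 - 2*(-1)))/2)*(-2) = ((56 + 2)*(2 + (56 + 2))/2)*(-2) = ((½)*58*(2 + 58))*(-2) = ((½)*58*60)*(-2) = 1740*(-2) = -3480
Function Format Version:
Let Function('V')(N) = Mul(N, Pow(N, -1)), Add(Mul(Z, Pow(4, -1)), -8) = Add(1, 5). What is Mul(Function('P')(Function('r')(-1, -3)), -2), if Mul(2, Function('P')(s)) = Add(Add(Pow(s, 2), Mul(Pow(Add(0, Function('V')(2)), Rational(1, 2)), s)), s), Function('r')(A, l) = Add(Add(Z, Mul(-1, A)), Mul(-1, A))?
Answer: -3480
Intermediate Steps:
Z = 56 (Z = Add(32, Mul(4, Add(1, 5))) = Add(32, Mul(4, 6)) = Add(32, 24) = 56)
Function('V')(N) = 1
Function('r')(A, l) = Add(56, Mul(-2, A)) (Function('r')(A, l) = Add(Add(56, Mul(-1, A)), Mul(-1, A)) = Add(56, Mul(-2, A)))
Function('P')(s) = Add(s, Mul(Rational(1, 2), Pow(s, 2))) (Function('P')(s) = Mul(Rational(1, 2), Add(Add(Pow(s, 2), Mul(Pow(Add(0, 1), Rational(1, 2)), s)), s)) = Mul(Rational(1, 2), Add(Add(Pow(s, 2), Mul(Pow(1, Rational(1, 2)), s)), s)) = Mul(Rational(1, 2), Add(Add(Pow(s, 2), Mul(1, s)), s)) = Mul(Rational(1, 2), Add(Add(Pow(s, 2), s), s)) = Mul(Rational(1, 2), Add(Add(s, Pow(s, 2)), s)) = Mul(Rational(1, 2), Add(Pow(s, 2), Mul(2, s))) = Add(s, Mul(Rational(1, 2), Pow(s, 2))))
Mul(Function('P')(Function('r')(-1, -3)), -2) = Mul(Mul(Rational(1, 2), Add(56, Mul(-2, -1)), Add(2, Add(56, Mul(-2, -1)))), -2) = Mul(Mul(Rational(1, 2), Add(56, 2), Add(2, Add(56, 2))), -2) = Mul(Mul(Rational(1, 2), 58, Add(2, 58)), -2) = Mul(Mul(Rational(1, 2), 58, 60), -2) = Mul(1740, -2) = -3480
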